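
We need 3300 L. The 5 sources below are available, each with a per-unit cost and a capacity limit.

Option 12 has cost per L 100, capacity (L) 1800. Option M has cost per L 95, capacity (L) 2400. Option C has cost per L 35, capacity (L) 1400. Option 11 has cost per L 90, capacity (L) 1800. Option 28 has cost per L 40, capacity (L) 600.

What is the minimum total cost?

Use sources in increasing cost order.
Option C at 35: take all 1400 L → 1900 still needed.
Option 28 (40): use full 600 → 1300 L to go.
Option 11 at 90: take 1300 of its 1800 → requirement met.
Option M, Option 12: unused.
Cost = 1400×35 + 600×40 + 1300×90 = 190000.

190000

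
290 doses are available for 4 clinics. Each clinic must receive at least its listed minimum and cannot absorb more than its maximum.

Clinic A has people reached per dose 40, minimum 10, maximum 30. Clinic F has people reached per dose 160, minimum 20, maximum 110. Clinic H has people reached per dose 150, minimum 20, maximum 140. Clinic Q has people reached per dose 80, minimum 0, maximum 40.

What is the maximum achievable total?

Meeting every minimum uses 10+20+20+0 = 50 doses, leaving 240.
Rank by people reached per dose: Clinic F 160 > Clinic H 150 > Clinic Q 80 > Clinic A 40.
Clinic F: +90 to 110 (cap) ; 150 left.
Clinic H: +120 to 140 (cap) ; 30 left.
Clinic Q has room for 40 more but only 30 remain, so it gets 30.
Total = 40×10 + 160×110 + 150×140 + 80×30 = 41400.

41400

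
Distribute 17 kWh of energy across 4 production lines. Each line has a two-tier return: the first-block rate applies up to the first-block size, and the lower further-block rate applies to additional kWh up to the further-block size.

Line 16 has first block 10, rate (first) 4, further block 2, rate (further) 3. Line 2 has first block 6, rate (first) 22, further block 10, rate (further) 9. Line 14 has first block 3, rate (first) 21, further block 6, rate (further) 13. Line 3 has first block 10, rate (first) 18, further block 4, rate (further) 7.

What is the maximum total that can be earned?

339

Order all 8 blocks by rate: Line 2/tier1 22 > Line 14/tier1 21 > Line 3/tier1 18 > Line 14/tier2 13 > Line 2/tier2 9 > Line 3/tier2 7 > Line 16/tier1 4 > Line 16/tier2 3.
Fill Line 2 tier1 block (6 at 22) — 11 left.
Fill Line 14 tier1 block (3 at 21) — 8 left.
Line 3/tier1: +8 of 10 at 18; pool empty.
Total = 22×6 + 21×3 + 18×8 = 339.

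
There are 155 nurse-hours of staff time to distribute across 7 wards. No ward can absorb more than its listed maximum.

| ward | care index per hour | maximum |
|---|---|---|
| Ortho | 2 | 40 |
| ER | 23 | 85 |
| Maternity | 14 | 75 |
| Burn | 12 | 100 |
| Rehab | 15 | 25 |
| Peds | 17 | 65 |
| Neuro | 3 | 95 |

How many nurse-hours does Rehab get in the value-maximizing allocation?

5

Order the wards by care index per hour: ER 23 > Peds 17 > Rehab 15 > Maternity 14 > Burn 12 > Neuro 3 > Ortho 2.
ER: +85 to 85 (cap) — 70 left.
Peds: +65 to 65 (cap) — 5 left.
Rehab has room for 25 but only 5 remain, so it gets 5.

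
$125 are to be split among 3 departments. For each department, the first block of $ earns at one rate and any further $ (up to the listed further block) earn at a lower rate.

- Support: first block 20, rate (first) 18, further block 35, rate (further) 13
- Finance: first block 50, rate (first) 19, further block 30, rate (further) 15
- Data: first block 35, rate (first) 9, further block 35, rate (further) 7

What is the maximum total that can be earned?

2085

Treat each block as its own option and order by rate: Finance/first 19 > Support/first 18 > Finance/second 15 > Support/second 13 > Data/first 9 > Data/second 7.
Finance/first (19): +50 — 75 left.
Support/first (18): +20 — 55 left.
Fill Finance second block (30 at 15) — 25 left.
Support second at 13: only 25 left, fill 25.
Total = 19×50 + 18×20 + 15×30 + 13×25 = 2085.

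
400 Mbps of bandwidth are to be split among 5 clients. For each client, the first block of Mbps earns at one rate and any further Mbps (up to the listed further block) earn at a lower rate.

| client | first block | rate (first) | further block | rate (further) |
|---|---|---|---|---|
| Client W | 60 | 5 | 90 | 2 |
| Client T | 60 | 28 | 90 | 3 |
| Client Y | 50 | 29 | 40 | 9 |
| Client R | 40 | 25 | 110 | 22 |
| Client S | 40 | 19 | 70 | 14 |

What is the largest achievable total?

Order all 10 blocks by rate: Client Y/T1 29 > Client T/T1 28 > Client R/T1 25 > Client R/T2 22 > Client S/T1 19 > Client S/T2 14 > Client Y/T2 9 > Client W/T1 5 > Client T/T2 3 > Client W/T2 2.
Client Y/T1 (29): +50 → 350 left.
Fill Client T T1 block (60 at 28) → 290 left.
Client R T1 at 25: fill all 40 → 250 left.
Client R/T2 (22): +110 → 140 left.
Client S T1 at 19: fill all 40 → 100 left.
Client S T2 at 14: fill all 70 → 30 left.
30 remain; put them into Client Y T2 at 9.
Total = 29×50 + 28×60 + 25×40 + 22×110 + 19×40 + 14×70 + 9×30 = 8560.

8560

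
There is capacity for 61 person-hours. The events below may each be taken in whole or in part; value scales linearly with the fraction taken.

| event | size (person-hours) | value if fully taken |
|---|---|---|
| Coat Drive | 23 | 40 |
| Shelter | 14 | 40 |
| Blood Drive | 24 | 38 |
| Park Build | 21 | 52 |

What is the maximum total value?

136.75

Best value per unit of size first: Shelter 40/14≈2.86, Park Build 52/21≈2.48, Coat Drive 40/23≈1.74, Blood Drive 38/24≈1.58.
All 14 person-hours of Shelter fit (value 40) — 47 remain.
All 21 person-hours of Park Build fit (value 52) — 26 remain.
Coat Drive: take in full, 23 person-hours for value 40 — 3 left.
3 person-hours left: a 3/24 share of Blood Drive gives 38×3/24 = 4.75.
Total value = 136.75.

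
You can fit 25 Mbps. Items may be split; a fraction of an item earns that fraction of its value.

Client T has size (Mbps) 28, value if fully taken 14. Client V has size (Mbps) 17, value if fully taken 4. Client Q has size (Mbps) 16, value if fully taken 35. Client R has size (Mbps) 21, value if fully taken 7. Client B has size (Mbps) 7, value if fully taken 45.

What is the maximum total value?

81

Sort by value density: Client B 45/7≈6.43, Client Q 35/16≈2.19, Client T 14/28≈0.5, Client R 7/21≈0.333, Client V 4/17≈0.235.
Client B: take in full, 7 Mbps for value 45 ; 18 left.
All 16 Mbps of Client Q fit (value 35) ; 2 remain.
Only 2 Mbps remain; take 2/28 of Client T for value 14×2/28 = 1.
Total value = 81.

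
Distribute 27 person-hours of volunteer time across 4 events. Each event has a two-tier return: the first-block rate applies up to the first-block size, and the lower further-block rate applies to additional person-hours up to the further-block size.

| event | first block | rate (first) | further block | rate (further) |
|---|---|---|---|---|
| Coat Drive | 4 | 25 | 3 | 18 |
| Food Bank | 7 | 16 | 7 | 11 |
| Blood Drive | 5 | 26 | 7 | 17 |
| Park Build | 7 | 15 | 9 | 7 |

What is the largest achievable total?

Order all 8 blocks by rate: Blood Drive/tier1 26 > Coat Drive/tier1 25 > Coat Drive/tier2 18 > Blood Drive/tier2 17 > Food Bank/tier1 16 > Park Build/tier1 15 > Food Bank/tier2 11 > Park Build/tier2 7.
Fill Blood Drive tier1 block (5 at 26) → 22 left.
Fill Coat Drive tier1 block (4 at 25) → 18 left.
Fill Coat Drive tier2 block (3 at 18) → 15 left.
Blood Drive tier2 at 17: fill all 7 → 8 left.
Fill Food Bank tier1 block (7 at 16) → 1 left.
Park Build/tier1: +1 of 7 at 15; pool empty.
Total = 26×5 + 25×4 + 18×3 + 17×7 + 16×7 + 15×1 = 530.

530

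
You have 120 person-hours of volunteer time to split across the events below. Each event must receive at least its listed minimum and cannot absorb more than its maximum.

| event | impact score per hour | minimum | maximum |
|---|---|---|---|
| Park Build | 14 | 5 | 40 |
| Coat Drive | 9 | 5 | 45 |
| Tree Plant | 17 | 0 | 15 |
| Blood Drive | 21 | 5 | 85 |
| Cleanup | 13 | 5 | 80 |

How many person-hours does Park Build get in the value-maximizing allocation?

10

Meeting every minimum uses 5+5+0+5+5 = 20 person-hours, leaving 100.
Rank by impact score per hour: Blood Drive 21 > Tree Plant 17 > Park Build 14 > Cleanup 13 > Coat Drive 9.
Blood Drive takes 80 more to reach its cap of 85 ; 20 left.
Tree Plant takes 15 more to reach its cap of 15 ; 5 left.
Only 5 left; Park Build takes them to reach 10.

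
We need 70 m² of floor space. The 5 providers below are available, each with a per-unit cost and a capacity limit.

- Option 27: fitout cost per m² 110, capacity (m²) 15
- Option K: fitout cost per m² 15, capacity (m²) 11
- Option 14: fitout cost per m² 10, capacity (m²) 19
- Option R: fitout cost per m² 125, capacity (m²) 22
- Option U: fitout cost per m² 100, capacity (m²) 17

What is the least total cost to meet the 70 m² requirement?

Use providers in increasing cost order.
Option 14 (10): use full 19 ; 51 m² to go.
Option K at 15: take all 11 m² ; 40 still needed.
Option U (100): use full 17 ; 23 m² to go.
Option 27 at 110: take all 15 m² ; 8 still needed.
Take 8 from Option R at 125 to finish.
Cost = 19×10 + 11×15 + 17×100 + 15×110 + 8×125 = 4705.

4705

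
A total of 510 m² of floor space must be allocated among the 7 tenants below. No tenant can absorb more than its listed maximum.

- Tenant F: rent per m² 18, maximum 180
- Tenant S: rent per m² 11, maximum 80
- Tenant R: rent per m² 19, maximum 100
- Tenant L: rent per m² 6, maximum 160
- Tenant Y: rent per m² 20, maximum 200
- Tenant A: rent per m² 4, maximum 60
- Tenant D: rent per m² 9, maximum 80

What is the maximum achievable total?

Highest rent per m² first: Tenant Y 20 > Tenant R 19 > Tenant F 18 > Tenant S 11 > Tenant D 9 > Tenant L 6 > Tenant A 4.
Tenant Y: +200 to 200 (cap) → 310 left.
Tenant R: +100 to 100 (cap) → 210 left.
Tenant F: +180 to 180 (cap) → 30 left.
Tenant S: +30 (room for 80) → 30. Pool exhausted.
Total = 18×180 + 11×30 + 19×100 + 20×200 = 9470.

9470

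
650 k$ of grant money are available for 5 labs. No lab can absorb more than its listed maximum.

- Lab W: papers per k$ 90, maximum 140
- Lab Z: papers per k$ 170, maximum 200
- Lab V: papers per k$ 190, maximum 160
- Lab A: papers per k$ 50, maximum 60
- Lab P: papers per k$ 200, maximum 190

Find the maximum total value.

111400

Rank by papers per k$: Lab P 200 > Lab V 190 > Lab Z 170 > Lab W 90 > Lab A 50.
Give Lab P 190 to hit its cap of 190 — 460 left.
Lab V: +160 to 160 (cap) — 300 left.
Lab Z takes 200 to reach its cap of 200 — 100 left.
Lab W has room for 140 but only 100 remain, so it gets 100.
Total = 90×100 + 170×200 + 190×160 + 200×190 = 111400.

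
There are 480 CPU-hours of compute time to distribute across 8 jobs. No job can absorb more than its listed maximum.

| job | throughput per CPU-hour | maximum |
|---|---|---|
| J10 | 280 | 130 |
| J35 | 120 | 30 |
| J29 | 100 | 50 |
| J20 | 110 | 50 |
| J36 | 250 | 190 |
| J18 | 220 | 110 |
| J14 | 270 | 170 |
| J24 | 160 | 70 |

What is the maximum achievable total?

Order the jobs by throughput per CPU-hour: J10 280 > J14 270 > J36 250 > J18 220 > J24 160 > J35 120 > J20 110 > J29 100.
J10 takes 130 to reach its cap of 130 ; 350 left.
J14: +170 to 170 (cap) ; 180 left.
J36 has room for 190 but only 180 remain, so it gets 180.
Total = 280×130 + 250×180 + 270×170 = 127300.

127300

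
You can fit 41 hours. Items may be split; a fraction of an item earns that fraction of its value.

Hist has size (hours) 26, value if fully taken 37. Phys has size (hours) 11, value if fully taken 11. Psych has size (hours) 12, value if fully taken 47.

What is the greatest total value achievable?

Best value per unit of size first: Psych 47/12≈3.92, Hist 37/26≈1.42, Phys 11/11≈1.
All 12 hours of Psych fit (value 47) → 29 remain.
Hist: take in full, 26 hours for value 37 → 3 left.
Only 3 hours remain; take 3/11 of Phys for value 11×3/11 = 3.
Total value = 87.

87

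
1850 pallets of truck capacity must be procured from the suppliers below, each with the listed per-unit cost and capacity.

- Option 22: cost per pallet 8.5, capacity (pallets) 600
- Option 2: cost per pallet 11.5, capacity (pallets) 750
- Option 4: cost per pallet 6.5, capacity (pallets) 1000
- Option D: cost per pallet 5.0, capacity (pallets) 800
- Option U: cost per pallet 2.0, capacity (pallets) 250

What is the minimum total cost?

9700

Fill from the cheapest supplier first.
Take 250 from Option U at 2.0 — need 1600 more.
Option D (5.0): use full 800 — 800 pallets to go.
Take 800 from Option 4 at 6.5 to finish.
Option 22, Option 2: unused.
Cost = 250×2.0 + 800×5.0 + 800×6.5 = 9700.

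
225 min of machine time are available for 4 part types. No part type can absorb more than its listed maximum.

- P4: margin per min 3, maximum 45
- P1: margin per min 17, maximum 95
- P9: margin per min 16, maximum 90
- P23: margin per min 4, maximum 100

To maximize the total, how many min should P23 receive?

Highest margin per min first: P1 17 > P9 16 > P23 4 > P4 3.
P1 takes 95 to reach its cap of 95 — 130 left.
P9 takes 90 to reach its cap of 90 — 40 left.
Only 40 left; P23 takes them to reach 40.

40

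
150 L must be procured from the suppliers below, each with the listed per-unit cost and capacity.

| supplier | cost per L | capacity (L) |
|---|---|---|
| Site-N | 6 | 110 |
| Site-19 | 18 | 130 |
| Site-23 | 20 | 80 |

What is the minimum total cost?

Fill from the cheapest supplier first.
Site-N (6): use full 110 → 40 L to go.
Site-19 at 18: take 40 of its 130 → requirement met.
Site-23: unused.
Cost = 110×6 + 40×18 = 1380.

1380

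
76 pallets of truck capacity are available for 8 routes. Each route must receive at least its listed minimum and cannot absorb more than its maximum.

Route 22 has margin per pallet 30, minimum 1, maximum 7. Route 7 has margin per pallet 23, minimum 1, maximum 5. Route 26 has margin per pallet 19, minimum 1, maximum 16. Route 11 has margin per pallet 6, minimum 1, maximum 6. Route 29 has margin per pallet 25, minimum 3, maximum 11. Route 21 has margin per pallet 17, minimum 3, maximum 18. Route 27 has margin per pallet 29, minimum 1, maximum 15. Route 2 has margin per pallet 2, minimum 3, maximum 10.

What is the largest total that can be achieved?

Meeting every minimum uses 1+1+1+1+3+3+1+3 = 14 pallets, leaving 62.
Order the routes by margin per pallet: Route 22 30 > Route 27 29 > Route 29 25 > Route 7 23 > Route 26 19 > Route 21 17 > Route 11 6 > Route 2 2.
Route 22 takes 6 more to reach its cap of 7 — 56 left.
Give Route 27 14 more to hit its cap of 15 — 42 left.
Route 29: +8 to 11 (cap) — 34 left.
Give Route 7 4 more to hit its cap of 5 — 30 left.
Route 26 takes 15 more to reach its cap of 16 — 15 left.
Route 21 takes 15 more to reach its cap of 18 — 0 left.
Total = 30×7 + 23×5 + 19×16 + 6×1 + 25×11 + 17×18 + 29×15 + 2×3 = 1657.

1657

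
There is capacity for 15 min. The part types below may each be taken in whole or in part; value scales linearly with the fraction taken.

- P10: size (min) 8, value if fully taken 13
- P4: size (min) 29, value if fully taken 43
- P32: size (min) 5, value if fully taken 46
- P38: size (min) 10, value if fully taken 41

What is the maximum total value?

87

Sort by value density: P32 46/5≈9.2, P38 41/10≈4.1, P10 13/8≈1.62, P4 43/29≈1.48.
All 5 min of P32 fit (value 46) → 10 remain.
All 10 min of P38 fit (value 41) → 0 remain.
Total value = 87.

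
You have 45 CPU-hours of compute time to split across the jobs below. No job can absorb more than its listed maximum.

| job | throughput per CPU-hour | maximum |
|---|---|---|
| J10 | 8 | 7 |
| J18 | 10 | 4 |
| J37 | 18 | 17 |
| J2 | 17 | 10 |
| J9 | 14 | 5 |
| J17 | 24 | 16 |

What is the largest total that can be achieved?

Highest throughput per CPU-hour first: J17 24 > J37 18 > J2 17 > J9 14 > J18 10 > J10 8.
J17: +16 to 16 (cap) → 29 left.
Give J37 17 to hit its cap of 17 → 12 left.
J2: +10 to 10 (cap) → 2 left.
J9: +2 (room for 5) → 2. Pool exhausted.
Total = 18×17 + 17×10 + 14×2 + 24×16 = 888.

888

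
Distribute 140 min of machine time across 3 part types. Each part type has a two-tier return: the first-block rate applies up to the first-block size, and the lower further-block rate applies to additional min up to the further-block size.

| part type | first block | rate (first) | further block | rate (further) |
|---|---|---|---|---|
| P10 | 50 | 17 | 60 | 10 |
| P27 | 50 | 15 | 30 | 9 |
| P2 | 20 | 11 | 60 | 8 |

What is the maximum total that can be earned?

2020

Order all 6 blocks by rate: P10/tier1 17 > P27/tier1 15 > P2/tier1 11 > P10/tier2 10 > P27/tier2 9 > P2/tier2 8.
Fill P10 tier1 block (50 at 17) — 90 left.
P27/tier1 (15): +50 — 40 left.
P2 tier1 at 11: fill all 20 — 20 left.
20 remain; put them into P10 tier2 at 10.
Total = 17×50 + 15×50 + 11×20 + 10×20 = 2020.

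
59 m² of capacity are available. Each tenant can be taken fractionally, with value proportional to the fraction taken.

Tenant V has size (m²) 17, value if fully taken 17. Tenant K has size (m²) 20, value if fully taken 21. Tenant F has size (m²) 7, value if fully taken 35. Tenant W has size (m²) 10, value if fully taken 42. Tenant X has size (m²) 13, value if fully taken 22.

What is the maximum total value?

129

Sort by value density: Tenant F 35/7≈5, Tenant W 42/10≈4.2, Tenant X 22/13≈1.69, Tenant K 21/20≈1.05, Tenant V 17/17≈1.
All 7 m² of Tenant F fit (value 35) → 52 remain.
All 10 m² of Tenant W fit (value 42) → 42 remain.
Take all of Tenant X (13 m², value 22) → 29 m² left.
Take all of Tenant K (20 m², value 21) → 9 m² left.
Only 9 m² remain; take 9/17 of Tenant V for value 17×9/17 = 9.
Total value = 129.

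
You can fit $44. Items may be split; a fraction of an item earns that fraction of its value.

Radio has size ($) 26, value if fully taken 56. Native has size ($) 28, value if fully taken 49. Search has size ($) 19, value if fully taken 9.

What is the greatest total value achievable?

Sort by value density: Radio 56/26≈2.15, Native 49/28≈1.75, Search 9/19≈0.474.
Radio: take in full, 26 $ for value 56 ; 18 left.
Fill the last 18 $ with part of Native: 18/28 of it earns 31.5.
Total value = 87.5.

87.5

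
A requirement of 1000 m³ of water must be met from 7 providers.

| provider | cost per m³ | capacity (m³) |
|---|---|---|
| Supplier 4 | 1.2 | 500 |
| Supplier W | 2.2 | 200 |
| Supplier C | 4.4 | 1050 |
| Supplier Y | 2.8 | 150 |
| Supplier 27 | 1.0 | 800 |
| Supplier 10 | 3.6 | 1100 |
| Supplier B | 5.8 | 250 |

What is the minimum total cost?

Use providers in increasing cost order.
Supplier 27 at 1.0: take all 800 m³ — 200 still needed.
Supplier 4 (1.2): take the remaining 200 — done.
Supplier W, Supplier Y, Supplier 10, Supplier C, Supplier B: unused.
Cost = 800×1.0 + 200×1.2 = 1040.

1040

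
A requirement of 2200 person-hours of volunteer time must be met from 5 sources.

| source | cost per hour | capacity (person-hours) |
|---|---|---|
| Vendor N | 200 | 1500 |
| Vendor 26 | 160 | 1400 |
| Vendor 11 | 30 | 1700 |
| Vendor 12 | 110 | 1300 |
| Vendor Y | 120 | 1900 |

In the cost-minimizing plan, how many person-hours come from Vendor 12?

Fill from the cheapest source first.
Vendor 11 at 30: take all 1700 person-hours → 500 still needed.
Take 500 from Vendor 12 at 110 to finish.
Vendor Y, Vendor 26, Vendor N: unused.

500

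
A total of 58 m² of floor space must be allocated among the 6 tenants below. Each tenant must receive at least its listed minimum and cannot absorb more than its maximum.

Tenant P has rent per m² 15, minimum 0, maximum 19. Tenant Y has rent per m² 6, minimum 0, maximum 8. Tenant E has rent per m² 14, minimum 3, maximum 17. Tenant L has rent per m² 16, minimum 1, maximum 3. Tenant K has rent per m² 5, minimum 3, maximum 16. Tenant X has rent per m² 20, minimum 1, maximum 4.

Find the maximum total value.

Meeting every minimum uses 0+0+3+1+3+1 = 8 m², leaving 50.
Rank by rent per m²: Tenant X 20 > Tenant L 16 > Tenant P 15 > Tenant E 14 > Tenant Y 6 > Tenant K 5.
Tenant X takes 3 more to reach its cap of 4 → 47 left.
Tenant L: +2 to 3 (cap) → 45 left.
Tenant P takes 19 more to reach its cap of 19 → 26 left.
Give Tenant E 14 more to hit its cap of 17 → 12 left.
Give Tenant Y 8 more to hit its cap of 8 → 4 left.
Only 4 left; Tenant K takes them to reach 7.
Total = 15×19 + 6×8 + 14×17 + 16×3 + 5×7 + 20×4 = 734.

734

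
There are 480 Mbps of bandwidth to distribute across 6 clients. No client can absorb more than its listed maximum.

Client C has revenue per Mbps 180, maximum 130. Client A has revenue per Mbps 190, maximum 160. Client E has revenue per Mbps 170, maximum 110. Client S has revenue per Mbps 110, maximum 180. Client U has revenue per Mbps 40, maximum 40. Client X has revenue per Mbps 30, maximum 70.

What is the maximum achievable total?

Order the clients by revenue per Mbps: Client A 190 > Client C 180 > Client E 170 > Client S 110 > Client U 40 > Client X 30.
Client A takes 160 to reach its cap of 160 ; 320 left.
Client C: +130 to 130 (cap) ; 190 left.
Give Client E 110 to hit its cap of 110 ; 80 left.
Client S has room for 180 but only 80 remain, so it gets 80.
Total = 180×130 + 190×160 + 170×110 + 110×80 = 81300.

81300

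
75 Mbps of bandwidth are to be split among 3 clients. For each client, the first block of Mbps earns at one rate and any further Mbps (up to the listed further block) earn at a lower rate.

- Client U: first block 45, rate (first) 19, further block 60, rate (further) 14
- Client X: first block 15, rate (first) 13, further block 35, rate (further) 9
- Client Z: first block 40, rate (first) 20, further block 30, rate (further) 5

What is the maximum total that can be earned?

1465

Order all 6 blocks by rate: Client Z/first 20 > Client U/first 19 > Client U/second 14 > Client X/first 13 > Client X/second 9 > Client Z/second 5.
Client Z/first (20): +40 → 35 left.
35 remain; put them into Client U first at 19.
Total = 20×40 + 19×35 = 1465.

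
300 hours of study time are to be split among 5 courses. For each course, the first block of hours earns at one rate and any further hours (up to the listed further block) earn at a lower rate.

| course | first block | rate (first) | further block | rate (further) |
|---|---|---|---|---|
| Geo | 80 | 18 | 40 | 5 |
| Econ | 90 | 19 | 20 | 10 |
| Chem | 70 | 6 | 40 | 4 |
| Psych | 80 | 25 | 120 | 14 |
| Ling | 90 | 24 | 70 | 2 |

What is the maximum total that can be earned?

6590

Rank every tier by rate: Psych/tier1 25 > Ling/tier1 24 > Econ/tier1 19 > Geo/tier1 18 > Psych/tier2 14 > Econ/tier2 10 > Chem/tier1 6 > Geo/tier2 5 > Chem/tier2 4 > Ling/tier2 2.
Fill Psych tier1 block (80 at 25) — 220 left.
Ling/tier1 (24): +90 — 130 left.
Econ tier1 at 19: fill all 90 — 40 left.
Geo/tier1: +40 of 80 at 18; pool empty.
Total = 25×80 + 24×90 + 19×90 + 18×40 = 6590.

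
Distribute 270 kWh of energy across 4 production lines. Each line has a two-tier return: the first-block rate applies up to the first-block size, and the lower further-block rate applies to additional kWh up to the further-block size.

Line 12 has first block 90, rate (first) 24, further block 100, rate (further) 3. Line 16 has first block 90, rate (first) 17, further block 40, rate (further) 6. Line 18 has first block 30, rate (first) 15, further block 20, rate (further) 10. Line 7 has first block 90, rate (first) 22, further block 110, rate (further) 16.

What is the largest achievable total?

5670

Order all 8 blocks by rate: Line 12/T1 24 > Line 7/T1 22 > Line 16/T1 17 > Line 7/T2 16 > Line 18/T1 15 > Line 18/T2 10 > Line 16/T2 6 > Line 12/T2 3.
Line 12 T1 at 24: fill all 90 — 180 left.
Line 7 T1 at 22: fill all 90 — 90 left.
Line 16 T1 at 17: fill all 90 — 0 left.
Total = 24×90 + 22×90 + 17×90 = 5670.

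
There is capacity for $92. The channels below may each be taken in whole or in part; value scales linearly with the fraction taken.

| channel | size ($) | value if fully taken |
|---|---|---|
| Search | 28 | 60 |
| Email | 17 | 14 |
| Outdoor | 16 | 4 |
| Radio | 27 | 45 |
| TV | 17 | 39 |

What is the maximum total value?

158.75

Sort by value density: TV 39/17≈2.29, Search 60/28≈2.14, Radio 45/27≈1.67, Email 14/17≈0.824, Outdoor 4/16≈0.25.
Take all of TV (17 $, value 39) — 75 $ left.
All 28 $ of Search fit (value 60) — 47 remain.
Take all of Radio (27 $, value 45) — 20 $ left.
All 17 $ of Email fit (value 14) — 3 remain.
Only 3 $ remain; take 3/16 of Outdoor for value 4×3/16 = 0.75.
Total value = 158.75.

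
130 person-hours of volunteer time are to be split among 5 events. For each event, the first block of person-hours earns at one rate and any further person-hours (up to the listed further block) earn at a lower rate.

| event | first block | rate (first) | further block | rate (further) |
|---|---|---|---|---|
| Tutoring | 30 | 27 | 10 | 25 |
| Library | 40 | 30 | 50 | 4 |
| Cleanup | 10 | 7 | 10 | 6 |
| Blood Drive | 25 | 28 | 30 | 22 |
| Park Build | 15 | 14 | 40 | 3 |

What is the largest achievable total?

Order all 10 blocks by rate: Library/T1 30 > Blood Drive/T1 28 > Tutoring/T1 27 > Tutoring/T2 25 > Blood Drive/T2 22 > Park Build/T1 14 > Cleanup/T1 7 > Cleanup/T2 6 > Library/T2 4 > Park Build/T2 3.
Library/T1 (30): +40 — 90 left.
Blood Drive T1 at 28: fill all 25 — 65 left.
Tutoring/T1 (27): +30 — 35 left.
Tutoring T2 at 25: fill all 10 — 25 left.
Blood Drive/T2: +25 of 30 at 22; pool empty.
Total = 30×40 + 28×25 + 27×30 + 25×10 + 22×25 = 3510.

3510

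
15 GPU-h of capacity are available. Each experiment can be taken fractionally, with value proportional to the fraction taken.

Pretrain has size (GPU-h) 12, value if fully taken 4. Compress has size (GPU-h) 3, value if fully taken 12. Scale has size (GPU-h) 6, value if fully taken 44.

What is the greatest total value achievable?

58

Best value per unit of size first: Scale 44/6≈7.33, Compress 12/3≈4, Pretrain 4/12≈0.333.
Scale: take in full, 6 GPU-h for value 44 ; 9 left.
All 3 GPU-h of Compress fit (value 12) ; 6 remain.
6 GPU-h left: a 6/12 share of Pretrain gives 4×6/12 = 2.
Total value = 58.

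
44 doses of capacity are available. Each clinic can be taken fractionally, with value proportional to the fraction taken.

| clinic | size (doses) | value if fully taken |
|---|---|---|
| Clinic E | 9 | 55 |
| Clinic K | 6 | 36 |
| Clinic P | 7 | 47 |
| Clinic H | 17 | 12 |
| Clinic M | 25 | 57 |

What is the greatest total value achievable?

Best value per unit of size first: Clinic P 47/7≈6.71, Clinic E 55/9≈6.11, Clinic K 36/6≈6, Clinic M 57/25≈2.28, Clinic H 12/17≈0.706.
All 7 doses of Clinic P fit (value 47) → 37 remain.
All 9 doses of Clinic E fit (value 55) → 28 remain.
All 6 doses of Clinic K fit (value 36) → 22 remain.
Only 22 doses remain; take 22/25 of Clinic M for value 57×22/25 = 50.16.
Total value = 188.16.

188.16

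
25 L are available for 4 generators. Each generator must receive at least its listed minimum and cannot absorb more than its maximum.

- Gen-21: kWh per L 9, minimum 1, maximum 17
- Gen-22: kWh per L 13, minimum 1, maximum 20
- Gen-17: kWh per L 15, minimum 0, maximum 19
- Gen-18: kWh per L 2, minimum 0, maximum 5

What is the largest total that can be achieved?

Meeting every minimum uses 1+1+0+0 = 2 L, leaving 23.
Rank by kWh per L: Gen-17 15 > Gen-22 13 > Gen-21 9 > Gen-18 2.
Give Gen-17 19 more to hit its cap of 19 — 4 left.
Gen-22: +4 (room for 19) → 5. Pool exhausted.
Total = 9×1 + 13×5 + 15×19 = 359.

359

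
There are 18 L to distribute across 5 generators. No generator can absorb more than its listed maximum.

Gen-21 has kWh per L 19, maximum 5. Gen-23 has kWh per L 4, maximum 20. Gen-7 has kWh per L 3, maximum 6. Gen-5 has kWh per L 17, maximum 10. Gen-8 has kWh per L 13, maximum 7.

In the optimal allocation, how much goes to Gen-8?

Order the generators by kWh per L: Gen-21 19 > Gen-5 17 > Gen-8 13 > Gen-23 4 > Gen-7 3.
Give Gen-21 5 to hit its cap of 5 ; 13 left.
Gen-5: +10 to 10 (cap) ; 3 left.
Only 3 left; Gen-8 takes them to reach 3.

3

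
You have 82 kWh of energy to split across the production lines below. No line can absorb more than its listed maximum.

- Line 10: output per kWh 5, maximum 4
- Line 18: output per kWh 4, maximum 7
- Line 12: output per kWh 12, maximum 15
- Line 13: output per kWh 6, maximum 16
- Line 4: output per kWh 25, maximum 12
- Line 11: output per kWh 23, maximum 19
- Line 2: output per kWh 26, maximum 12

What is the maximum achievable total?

Order the production lines by output per kWh: Line 2 26 > Line 4 25 > Line 11 23 > Line 12 12 > Line 13 6 > Line 10 5 > Line 18 4.
Give Line 2 12 to hit its cap of 12 ; 70 left.
Line 4 takes 12 to reach its cap of 12 ; 58 left.
Line 11: +19 to 19 (cap) ; 39 left.
Line 12 takes 15 to reach its cap of 15 ; 24 left.
Give Line 13 16 to hit its cap of 16 ; 8 left.
Line 10: +4 to 4 (cap) ; 4 left.
Only 4 left; Line 18 takes them to reach 4.
Total = 5×4 + 4×4 + 12×15 + 6×16 + 25×12 + 23×19 + 26×12 = 1361.

1361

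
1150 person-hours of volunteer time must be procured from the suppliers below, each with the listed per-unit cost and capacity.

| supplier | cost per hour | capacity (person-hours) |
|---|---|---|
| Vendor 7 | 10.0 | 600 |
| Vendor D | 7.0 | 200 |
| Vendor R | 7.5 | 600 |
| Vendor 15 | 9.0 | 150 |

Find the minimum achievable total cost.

Use suppliers in increasing cost order.
Take 200 from Vendor D at 7.0 → need 950 more.
Vendor R (7.5): use full 600 → 350 person-hours to go.
Vendor 15 (9.0): use full 150 → 200 person-hours to go.
Take 200 from Vendor 7 at 10.0 to finish.
Cost = 200×7.0 + 600×7.5 + 150×9.0 + 200×10.0 = 9250.

9250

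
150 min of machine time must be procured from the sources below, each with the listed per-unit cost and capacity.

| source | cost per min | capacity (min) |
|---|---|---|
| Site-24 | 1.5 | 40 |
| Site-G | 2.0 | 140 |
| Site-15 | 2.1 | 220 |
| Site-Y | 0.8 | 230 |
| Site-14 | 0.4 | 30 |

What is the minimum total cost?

108

Fill from the cheapest source first.
Take 30 from Site-14 at 0.4 → need 120 more.
Site-Y (0.8): take the remaining 120 → done.
Site-24, Site-G, Site-15: unused.
Cost = 30×0.4 + 120×0.8 = 108.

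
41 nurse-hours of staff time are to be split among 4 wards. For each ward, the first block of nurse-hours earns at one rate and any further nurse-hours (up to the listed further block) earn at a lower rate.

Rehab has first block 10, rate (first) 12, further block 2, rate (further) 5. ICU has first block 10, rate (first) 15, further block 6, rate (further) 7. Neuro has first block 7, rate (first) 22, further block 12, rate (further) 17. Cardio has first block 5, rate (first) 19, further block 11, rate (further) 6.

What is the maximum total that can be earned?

Rank every tier by rate: Neuro/first 22 > Cardio/first 19 > Neuro/second 17 > ICU/first 15 > Rehab/first 12 > ICU/second 7 > Cardio/second 6 > Rehab/second 5.
Fill Neuro first block (7 at 22) — 34 left.
Cardio/first (19): +5 — 29 left.
Fill Neuro second block (12 at 17) — 17 left.
ICU/first (15): +10 — 7 left.
7 remain; put them into Rehab first at 12.
Total = 22×7 + 19×5 + 17×12 + 15×10 + 12×7 = 687.

687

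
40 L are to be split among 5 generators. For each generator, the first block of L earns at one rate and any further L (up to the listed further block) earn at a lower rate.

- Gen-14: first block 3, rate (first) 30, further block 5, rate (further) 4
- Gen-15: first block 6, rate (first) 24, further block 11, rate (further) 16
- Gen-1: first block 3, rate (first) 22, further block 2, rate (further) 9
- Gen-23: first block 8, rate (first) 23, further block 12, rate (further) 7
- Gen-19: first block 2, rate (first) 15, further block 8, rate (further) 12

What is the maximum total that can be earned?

Order all 10 blocks by rate: Gen-14/T1 30 > Gen-15/T1 24 > Gen-23/T1 23 > Gen-1/T1 22 > Gen-15/T2 16 > Gen-19/T1 15 > Gen-19/T2 12 > Gen-1/T2 9 > Gen-23/T2 7 > Gen-14/T2 4.
Gen-14 T1 at 30: fill all 3 — 37 left.
Gen-15 T1 at 24: fill all 6 — 31 left.
Gen-23 T1 at 23: fill all 8 — 23 left.
Gen-1/T1 (22): +3 — 20 left.
Gen-15 T2 at 16: fill all 11 — 9 left.
Fill Gen-19 T1 block (2 at 15) — 7 left.
Gen-19 T2 at 12: only 7 left, fill 7.
Total = 30×3 + 24×6 + 23×8 + 22×3 + 16×11 + 15×2 + 12×7 = 774.

774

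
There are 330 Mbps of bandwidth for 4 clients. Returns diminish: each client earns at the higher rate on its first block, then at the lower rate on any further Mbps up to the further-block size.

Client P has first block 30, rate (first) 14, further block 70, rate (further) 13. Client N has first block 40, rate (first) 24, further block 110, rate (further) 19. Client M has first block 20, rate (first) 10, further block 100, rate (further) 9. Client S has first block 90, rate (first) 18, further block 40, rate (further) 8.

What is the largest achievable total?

Rank every tier by rate: Client N/T1 24 > Client N/T2 19 > Client S/T1 18 > Client P/T1 14 > Client P/T2 13 > Client M/T1 10 > Client M/T2 9 > Client S/T2 8.
Client N T1 at 24: fill all 40 — 290 left.
Client N T2 at 19: fill all 110 — 180 left.
Client S T1 at 18: fill all 90 — 90 left.
Client P T1 at 14: fill all 30 — 60 left.
Client P T2 at 13: only 60 left, fill 60.
Total = 24×40 + 19×110 + 18×90 + 14×30 + 13×60 = 5870.

5870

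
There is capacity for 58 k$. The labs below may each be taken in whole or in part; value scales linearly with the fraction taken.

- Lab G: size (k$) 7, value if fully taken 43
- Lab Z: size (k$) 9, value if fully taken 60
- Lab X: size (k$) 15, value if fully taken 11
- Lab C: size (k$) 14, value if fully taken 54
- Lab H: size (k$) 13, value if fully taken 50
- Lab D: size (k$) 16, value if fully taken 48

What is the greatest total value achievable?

252

Rank by value-to-size ratio: Lab Z 60/9≈6.67, Lab G 43/7≈6.14, Lab C 54/14≈3.86, Lab H 50/13≈3.85, Lab D 48/16≈3, Lab X 11/15≈0.733.
Lab Z: take in full, 9 k$ for value 60 — 49 left.
Lab G: take in full, 7 k$ for value 43 — 42 left.
Take all of Lab C (14 k$, value 54) — 28 k$ left.
Lab H: take in full, 13 k$ for value 50 — 15 left.
15 k$ left: a 15/16 share of Lab D gives 48×15/16 = 45.
Total value = 252.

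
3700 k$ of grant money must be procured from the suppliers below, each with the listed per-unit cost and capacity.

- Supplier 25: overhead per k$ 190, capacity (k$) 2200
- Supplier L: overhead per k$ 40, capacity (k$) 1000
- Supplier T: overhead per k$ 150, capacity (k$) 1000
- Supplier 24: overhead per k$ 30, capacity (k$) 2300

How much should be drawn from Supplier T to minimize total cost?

400

Fill from the cheapest supplier first.
Supplier 24 at 30: take all 2300 k$ ; 1400 still needed.
Take 1000 from Supplier L at 40 ; need 400 more.
Take 400 from Supplier T at 150 to finish.
Supplier 25: unused.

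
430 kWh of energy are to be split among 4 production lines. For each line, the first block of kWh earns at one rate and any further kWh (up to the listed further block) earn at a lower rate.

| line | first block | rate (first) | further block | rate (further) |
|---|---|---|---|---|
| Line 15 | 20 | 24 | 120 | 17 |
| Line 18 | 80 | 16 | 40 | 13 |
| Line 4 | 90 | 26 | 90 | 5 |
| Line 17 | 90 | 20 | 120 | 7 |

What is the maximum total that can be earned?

8330

Treat each block as its own option and order by rate: Line 4/first 26 > Line 15/first 24 > Line 17/first 20 > Line 15/second 17 > Line 18/first 16 > Line 18/second 13 > Line 17/second 7 > Line 4/second 5.
Line 4/first (26): +90 ; 340 left.
Line 15 first at 24: fill all 20 ; 320 left.
Line 17/first (20): +90 ; 230 left.
Line 15/second (17): +120 ; 110 left.
Line 18 first at 16: fill all 80 ; 30 left.
30 remain; put them into Line 18 second at 13.
Total = 26×90 + 24×20 + 20×90 + 17×120 + 16×80 + 13×30 = 8330.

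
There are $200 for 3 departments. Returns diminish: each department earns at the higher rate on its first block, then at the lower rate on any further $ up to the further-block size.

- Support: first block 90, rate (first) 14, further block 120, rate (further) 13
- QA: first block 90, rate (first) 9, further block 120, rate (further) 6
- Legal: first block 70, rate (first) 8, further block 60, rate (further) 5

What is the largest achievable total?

2690

Order all 6 blocks by rate: Support/tier1 14 > Support/tier2 13 > QA/tier1 9 > Legal/tier1 8 > QA/tier2 6 > Legal/tier2 5.
Fill Support tier1 block (90 at 14) ; 110 left.
Support/tier2: +110 of 120 at 13; pool empty.
Total = 14×90 + 13×110 = 2690.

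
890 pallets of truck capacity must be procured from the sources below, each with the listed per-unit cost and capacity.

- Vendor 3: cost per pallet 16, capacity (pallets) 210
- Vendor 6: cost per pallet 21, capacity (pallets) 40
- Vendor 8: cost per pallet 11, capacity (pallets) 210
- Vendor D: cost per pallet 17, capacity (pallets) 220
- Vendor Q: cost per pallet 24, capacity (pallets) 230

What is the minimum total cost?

15290

Use sources in increasing cost order.
Vendor 8 (11): use full 210 — 680 pallets to go.
Vendor 3 at 16: take all 210 pallets — 470 still needed.
Vendor D at 17: take all 220 pallets — 250 still needed.
Vendor 6 (21): use full 40 — 210 pallets to go.
Take 210 from Vendor Q at 24 to finish.
Cost = 210×11 + 210×16 + 220×17 + 40×21 + 210×24 = 15290.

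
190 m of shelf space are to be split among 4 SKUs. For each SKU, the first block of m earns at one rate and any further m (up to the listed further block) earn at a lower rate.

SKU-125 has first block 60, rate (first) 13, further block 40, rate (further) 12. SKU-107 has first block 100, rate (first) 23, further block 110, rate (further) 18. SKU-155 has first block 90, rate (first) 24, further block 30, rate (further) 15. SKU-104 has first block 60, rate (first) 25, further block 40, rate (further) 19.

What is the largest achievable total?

4580

Treat each block as its own option and order by rate: SKU-104/first 25 > SKU-155/first 24 > SKU-107/first 23 > SKU-104/second 19 > SKU-107/second 18 > SKU-155/second 15 > SKU-125/first 13 > SKU-125/second 12.
SKU-104 first at 25: fill all 60 — 130 left.
Fill SKU-155 first block (90 at 24) — 40 left.
SKU-107/first: +40 of 100 at 23; pool empty.
Total = 25×60 + 24×90 + 23×40 = 4580.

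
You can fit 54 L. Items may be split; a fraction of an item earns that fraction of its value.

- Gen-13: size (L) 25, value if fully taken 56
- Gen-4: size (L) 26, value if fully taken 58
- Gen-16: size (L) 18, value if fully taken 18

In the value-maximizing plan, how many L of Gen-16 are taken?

3

Rank by value-to-size ratio: Gen-13 56/25≈2.24, Gen-4 58/26≈2.23, Gen-16 18/18≈1.
Gen-13: take in full, 25 L for value 56 → 29 left.
Take all of Gen-4 (26 L, value 58) → 3 L left.
Fill the last 3 L with part of Gen-16: 3/18 of it earns 3.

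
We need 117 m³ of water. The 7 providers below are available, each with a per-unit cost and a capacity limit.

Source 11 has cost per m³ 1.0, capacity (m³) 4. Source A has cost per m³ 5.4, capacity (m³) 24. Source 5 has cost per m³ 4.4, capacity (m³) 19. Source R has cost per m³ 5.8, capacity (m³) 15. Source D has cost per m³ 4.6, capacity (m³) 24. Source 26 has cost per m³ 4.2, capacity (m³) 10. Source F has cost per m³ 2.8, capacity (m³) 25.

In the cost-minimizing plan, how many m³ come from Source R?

11

Fill from the cheapest provider first.
Take 4 from Source 11 at 1.0 — need 113 more.
Take 25 from Source F at 2.8 — need 88 more.
Take 10 from Source 26 at 4.2 — need 78 more.
Source 5 (4.4): use full 19 — 59 m³ to go.
Take 24 from Source D at 4.6 — need 35 more.
Take 24 from Source A at 5.4 — need 11 more.
Source R (5.8): take the remaining 11 — done.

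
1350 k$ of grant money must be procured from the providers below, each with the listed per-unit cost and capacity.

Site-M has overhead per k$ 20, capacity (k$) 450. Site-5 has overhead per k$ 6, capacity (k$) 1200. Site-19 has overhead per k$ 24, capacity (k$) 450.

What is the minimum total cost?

Fill from the cheapest provider first.
Site-5 at 6: take all 1200 k$ ; 150 still needed.
Site-M (20): take the remaining 150 ; done.
Site-19: unused.
Cost = 1200×6 + 150×20 = 10200.

10200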